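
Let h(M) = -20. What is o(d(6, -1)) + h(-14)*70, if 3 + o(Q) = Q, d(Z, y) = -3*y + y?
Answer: -1401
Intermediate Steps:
d(Z, y) = -2*y
o(Q) = -3 + Q
o(d(6, -1)) + h(-14)*70 = (-3 - 2*(-1)) - 20*70 = (-3 + 2) - 1400 = -1 - 1400 = -1401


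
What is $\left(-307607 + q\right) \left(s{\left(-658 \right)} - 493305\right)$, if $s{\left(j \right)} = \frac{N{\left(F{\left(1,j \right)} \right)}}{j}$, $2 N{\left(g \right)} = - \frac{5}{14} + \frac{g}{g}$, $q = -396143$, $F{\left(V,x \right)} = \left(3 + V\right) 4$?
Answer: $\frac{3198069186391875}{9212} \approx 3.4716 \cdot 10^{11}$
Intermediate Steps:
$F{\left(V,x \right)} = 12 + 4 V$
$N{\left(g \right)} = \frac{9}{28}$ ($N{\left(g \right)} = \frac{- \frac{5}{14} + \frac{g}{g}}{2} = \frac{\left(-5\right) \frac{1}{14} + 1}{2} = \frac{- \frac{5}{14} + 1}{2} = \frac{1}{2} \cdot \frac{9}{14} = \frac{9}{28}$)
$s{\left(j \right)} = \frac{9}{28 j}$
$\left(-307607 + q\right) \left(s{\left(-658 \right)} - 493305\right) = \left(-307607 - 396143\right) \left(\frac{9}{28 \left(-658\right)} - 493305\right) = - 703750 \left(\frac{9}{28} \left(- \frac{1}{658}\right) - 493305\right) = - 703750 \left(- \frac{9}{18424} - 493305\right) = \left(-703750\right) \left(- \frac{9088651329}{18424}\right) = \frac{3198069186391875}{9212}$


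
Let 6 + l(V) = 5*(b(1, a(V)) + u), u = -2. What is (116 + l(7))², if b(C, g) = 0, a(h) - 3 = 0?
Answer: 10000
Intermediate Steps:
a(h) = 3 (a(h) = 3 + 0 = 3)
l(V) = -16 (l(V) = -6 + 5*(0 - 2) = -6 + 5*(-2) = -6 - 10 = -16)
(116 + l(7))² = (116 - 16)² = 100² = 10000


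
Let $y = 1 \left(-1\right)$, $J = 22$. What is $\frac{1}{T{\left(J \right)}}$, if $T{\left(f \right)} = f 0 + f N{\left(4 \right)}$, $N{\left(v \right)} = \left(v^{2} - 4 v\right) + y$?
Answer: $- \frac{1}{22} \approx -0.045455$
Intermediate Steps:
$y = -1$
$N{\left(v \right)} = -1 + v^{2} - 4 v$ ($N{\left(v \right)} = \left(v^{2} - 4 v\right) - 1 = -1 + v^{2} - 4 v$)
$T{\left(f \right)} = - f$ ($T{\left(f \right)} = f 0 + f \left(-1 + 4^{2} - 16\right) = 0 + f \left(-1 + 16 - 16\right) = 0 + f \left(-1\right) = 0 - f = - f$)
$\frac{1}{T{\left(J \right)}} = \frac{1}{\left(-1\right) 22} = \frac{1}{-22} = - \frac{1}{22}$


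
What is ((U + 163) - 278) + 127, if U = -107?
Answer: -95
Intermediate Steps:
((U + 163) - 278) + 127 = ((-107 + 163) - 278) + 127 = (56 - 278) + 127 = -222 + 127 = -95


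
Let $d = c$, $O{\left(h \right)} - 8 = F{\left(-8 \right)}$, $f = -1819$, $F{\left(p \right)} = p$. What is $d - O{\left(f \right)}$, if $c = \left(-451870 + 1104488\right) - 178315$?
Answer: $474303$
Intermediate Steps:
$O{\left(h \right)} = 0$ ($O{\left(h \right)} = 8 - 8 = 0$)
$c = 474303$ ($c = 652618 - 178315 = 474303$)
$d = 474303$
$d - O{\left(f \right)} = 474303 - 0 = 474303 + 0 = 474303$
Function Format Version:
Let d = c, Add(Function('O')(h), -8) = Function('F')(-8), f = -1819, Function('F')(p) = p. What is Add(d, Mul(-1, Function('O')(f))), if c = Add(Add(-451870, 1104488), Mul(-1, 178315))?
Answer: 474303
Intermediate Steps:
Function('O')(h) = 0 (Function('O')(h) = Add(8, -8) = 0)
c = 474303 (c = Add(652618, -178315) = 474303)
d = 474303
Add(d, Mul(-1, Function('O')(f))) = Add(474303, Mul(-1, 0)) = Add(474303, 0) = 474303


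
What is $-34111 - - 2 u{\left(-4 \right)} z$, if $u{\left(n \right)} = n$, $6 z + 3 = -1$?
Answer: $- \frac{102317}{3} \approx -34106.0$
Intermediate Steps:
$z = - \frac{2}{3}$ ($z = - \frac{1}{2} + \frac{1}{6} \left(-1\right) = - \frac{1}{2} - \frac{1}{6} = - \frac{2}{3} \approx -0.66667$)
$-34111 - - 2 u{\left(-4 \right)} z = -34111 - \left(-2\right) \left(-4\right) \left(- \frac{2}{3}\right) = -34111 - 8 \left(- \frac{2}{3}\right) = -34111 - - \frac{16}{3} = -34111 + \frac{16}{3} = - \frac{102317}{3}$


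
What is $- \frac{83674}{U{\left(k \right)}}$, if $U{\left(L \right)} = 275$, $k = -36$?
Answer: $- \frac{83674}{275} \approx -304.27$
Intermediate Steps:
$- \frac{83674}{U{\left(k \right)}} = - \frac{83674}{275}$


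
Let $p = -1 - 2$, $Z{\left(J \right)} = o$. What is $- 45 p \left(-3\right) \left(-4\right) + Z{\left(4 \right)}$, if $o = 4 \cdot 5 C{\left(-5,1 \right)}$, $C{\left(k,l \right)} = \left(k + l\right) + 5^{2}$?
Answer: $2040$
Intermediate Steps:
$C{\left(k,l \right)} = 25 + k + l$ ($C{\left(k,l \right)} = \left(k + l\right) + 25 = 25 + k + l$)
$o = 420$ ($o = 4 \cdot 5 \left(25 - 5 + 1\right) = 20 \cdot 21 = 420$)
$Z{\left(J \right)} = 420$
$p = -3$
$- 45 p \left(-3\right) \left(-4\right) + Z{\left(4 \right)} = - 45 \left(-3\right) \left(-3\right) \left(-4\right) + 420 = - 45 \cdot 9 \left(-4\right) + 420 = \left(-45\right) \left(-36\right) + 420 = 1620 + 420 = 2040$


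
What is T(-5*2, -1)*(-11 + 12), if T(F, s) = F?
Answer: -10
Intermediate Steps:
T(-5*2, -1)*(-11 + 12) = (-5*2)*(-11 + 12) = -10*1 = -10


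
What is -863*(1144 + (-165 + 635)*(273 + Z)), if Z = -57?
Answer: -88599032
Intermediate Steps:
-863*(1144 + (-165 + 635)*(273 + Z)) = -863*(1144 + (-165 + 635)*(273 - 57)) = -863*(1144 + 470*216) = -863*(1144 + 101520) = -863*102664 = -88599032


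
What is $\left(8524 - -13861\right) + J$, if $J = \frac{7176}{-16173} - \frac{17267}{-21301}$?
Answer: $\frac{2570594307440}{114833691} \approx 22385.0$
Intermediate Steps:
$J = \frac{42134405}{114833691}$ ($J = 7176 \left(- \frac{1}{16173}\right) - - \frac{17267}{21301} = - \frac{2392}{5391} + \frac{17267}{21301} = \frac{42134405}{114833691} \approx 0.36692$)
$\left(8524 - -13861\right) + J = \left(8524 - -13861\right) + \frac{42134405}{114833691} = \left(8524 + 13861\right) + \frac{42134405}{114833691} = 22385 + \frac{42134405}{114833691} = \frac{2570594307440}{114833691}$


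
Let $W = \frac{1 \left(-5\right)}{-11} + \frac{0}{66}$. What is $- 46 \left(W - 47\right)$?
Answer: $\frac{23552}{11} \approx 2141.1$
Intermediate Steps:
$W = \frac{5}{11}$ ($W = \left(-5\right) \left(- \frac{1}{11}\right) + 0 \cdot \frac{1}{66} = \frac{5}{11} + 0 = \frac{5}{11} \approx 0.45455$)
$- 46 \left(W - 47\right) = - 46 \left(\frac{5}{11} - 47\right) = \left(-46\right) \left(- \frac{512}{11}\right) = \frac{23552}{11}$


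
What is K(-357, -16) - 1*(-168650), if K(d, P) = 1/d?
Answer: 60208049/357 ≈ 1.6865e+5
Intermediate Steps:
K(-357, -16) - 1*(-168650) = 1/(-357) - 1*(-168650) = -1/357 + 168650 = 60208049/357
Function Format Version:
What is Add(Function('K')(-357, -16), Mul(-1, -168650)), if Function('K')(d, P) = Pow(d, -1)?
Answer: Rational(60208049, 357) ≈ 1.6865e+5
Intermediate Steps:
Add(Function('K')(-357, -16), Mul(-1, -168650)) = Add(Pow(-357, -1), Mul(-1, -168650)) = Add(Rational(-1, 357), 168650) = Rational(60208049, 357)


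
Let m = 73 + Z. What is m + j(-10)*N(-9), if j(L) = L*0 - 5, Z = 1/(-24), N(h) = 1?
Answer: 1631/24 ≈ 67.958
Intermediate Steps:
Z = -1/24 ≈ -0.041667
j(L) = -5 (j(L) = 0 - 5 = -5)
m = 1751/24 (m = 73 - 1/24 = 1751/24 ≈ 72.958)
m + j(-10)*N(-9) = 1751/24 - 5*1 = 1751/24 - 5 = 1631/24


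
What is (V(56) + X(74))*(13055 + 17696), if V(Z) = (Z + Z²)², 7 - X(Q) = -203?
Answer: 313324214574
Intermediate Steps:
X(Q) = 210 (X(Q) = 7 - 1*(-203) = 7 + 203 = 210)
(V(56) + X(74))*(13055 + 17696) = (56²*(1 + 56)² + 210)*(13055 + 17696) = (3136*57² + 210)*30751 = (3136*3249 + 210)*30751 = (10188864 + 210)*30751 = 10189074*30751 = 313324214574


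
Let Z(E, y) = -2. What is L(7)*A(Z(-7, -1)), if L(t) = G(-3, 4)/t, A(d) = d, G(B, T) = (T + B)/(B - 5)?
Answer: 1/28 ≈ 0.035714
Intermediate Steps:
G(B, T) = (B + T)/(-5 + B)
L(t) = -1/(8*t) (L(t) = ((-3 + 4)/(-5 - 3))/t = (1/(-8))/t = (-⅛*1)/t = -1/(8*t))
L(7)*A(Z(-7, -1)) = -⅛/7*(-2) = -⅛*⅐*(-2) = -1/56*(-2) = 1/28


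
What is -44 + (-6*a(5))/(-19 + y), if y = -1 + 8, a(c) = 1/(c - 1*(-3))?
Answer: -703/16 ≈ -43.938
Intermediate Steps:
a(c) = 1/(3 + c) (a(c) = 1/(c + 3) = 1/(3 + c))
y = 7
-44 + (-6*a(5))/(-19 + y) = -44 + (-6/(3 + 5))/(-19 + 7) = -44 - 6/8/(-12) = -44 - 6*1/8*(-1/12) = -44 - 3/4*(-1/12) = -44 + 1/16 = -703/16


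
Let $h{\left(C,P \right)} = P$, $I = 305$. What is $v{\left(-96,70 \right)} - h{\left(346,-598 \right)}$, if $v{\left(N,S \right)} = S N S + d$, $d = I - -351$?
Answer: $-469146$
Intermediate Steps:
$d = 656$ ($d = 305 - -351 = 305 + 351 = 656$)
$v{\left(N,S \right)} = 656 + N S^{2}$ ($v{\left(N,S \right)} = S N S + 656 = N S S + 656 = N S^{2} + 656 = 656 + N S^{2}$)
$v{\left(-96,70 \right)} - h{\left(346,-598 \right)} = \left(656 - 96 \cdot 70^{2}\right) - -598 = \left(656 - 470400\right) + 598 = -469744 + 598 = -469146$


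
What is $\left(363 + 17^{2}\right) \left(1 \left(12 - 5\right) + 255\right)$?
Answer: $170824$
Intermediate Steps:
$\left(363 + 17^{2}\right) \left(1 \left(12 - 5\right) + 255\right) = \left(363 + 289\right) \left(1 \cdot 7 + 255\right) = 652 \left(7 + 255\right) = 652 \cdot 262 = 170824$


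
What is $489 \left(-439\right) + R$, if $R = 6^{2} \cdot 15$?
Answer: $-214131$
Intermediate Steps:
$R = 540$ ($R = 36 \cdot 15 = 540$)
$489 \left(-439\right) + R = 489 \left(-439\right) + 540 = -214671 + 540 = -214131$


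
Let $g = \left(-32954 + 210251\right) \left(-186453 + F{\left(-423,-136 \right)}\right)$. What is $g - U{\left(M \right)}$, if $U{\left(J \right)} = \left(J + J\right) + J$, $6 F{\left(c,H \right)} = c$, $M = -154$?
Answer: $- \frac{66140113035}{2} \approx -3.307 \cdot 10^{10}$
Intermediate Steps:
$F{\left(c,H \right)} = \frac{c}{6}$
$U{\left(J \right)} = 3 J$ ($U{\left(J \right)} = 2 J + J = 3 J$)
$g = - \frac{66140113959}{2}$ ($g = \left(-32954 + 210251\right) \left(-186453 + \frac{1}{6} \left(-423\right)\right) = 177297 \left(-186453 - \frac{141}{2}\right) = 177297 \left(- \frac{373047}{2}\right) = - \frac{66140113959}{2} \approx -3.307 \cdot 10^{10}$)
$g - U{\left(M \right)} = - \frac{66140113959}{2} - 3 \left(-154\right) = - \frac{66140113959}{2} - -462 = - \frac{66140113959}{2} + 462 = - \frac{66140113035}{2}$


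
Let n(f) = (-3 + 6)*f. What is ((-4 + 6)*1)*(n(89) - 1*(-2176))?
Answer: 4886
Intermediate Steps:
n(f) = 3*f
((-4 + 6)*1)*(n(89) - 1*(-2176)) = ((-4 + 6)*1)*(3*89 - 1*(-2176)) = (2*1)*(267 + 2176) = 2*2443 = 4886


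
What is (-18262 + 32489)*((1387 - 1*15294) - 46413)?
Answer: -858172640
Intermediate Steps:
(-18262 + 32489)*((1387 - 1*15294) - 46413) = 14227*((1387 - 15294) - 46413) = 14227*(-13907 - 46413) = 14227*(-60320) = -858172640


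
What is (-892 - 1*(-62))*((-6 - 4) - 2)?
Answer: 9960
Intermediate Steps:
(-892 - 1*(-62))*((-6 - 4) - 2) = (-892 + 62)*(-10 - 2) = -830*(-12) = 9960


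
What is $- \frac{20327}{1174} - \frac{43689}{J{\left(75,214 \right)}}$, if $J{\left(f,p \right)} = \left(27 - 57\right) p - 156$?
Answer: $- \frac{13729911}{1286704} \approx -10.671$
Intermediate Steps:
$J{\left(f,p \right)} = -156 - 30 p$ ($J{\left(f,p \right)} = - 30 p - 156 = -156 - 30 p$)
$- \frac{20327}{1174} - \frac{43689}{J{\left(75,214 \right)}} = - \frac{20327}{1174} - \frac{43689}{-156 - 6420} = \left(-20327\right) \frac{1}{1174} - \frac{43689}{-156 - 6420} = - \frac{20327}{1174} - \frac{43689}{-6576} = - \frac{20327}{1174} - - \frac{14563}{2192} = - \frac{20327}{1174} + \frac{14563}{2192} = - \frac{13729911}{1286704}$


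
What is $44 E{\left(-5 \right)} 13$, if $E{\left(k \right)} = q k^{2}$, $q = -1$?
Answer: $-14300$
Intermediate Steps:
$E{\left(k \right)} = - k^{2}$
$44 E{\left(-5 \right)} 13 = 44 \left(- \left(-5\right)^{2}\right) 13 = 44 \left(\left(-1\right) 25\right) 13 = 44 \left(-25\right) 13 = \left(-1100\right) 13 = -14300$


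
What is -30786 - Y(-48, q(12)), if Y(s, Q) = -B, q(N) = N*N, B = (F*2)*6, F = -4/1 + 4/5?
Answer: -154122/5 ≈ -30824.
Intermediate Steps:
F = -16/5 (F = -4*1 + 4*(⅕) = -4 + ⅘ = -16/5 ≈ -3.2000)
B = -192/5 (B = -16/5*2*6 = -32/5*6 = -192/5 ≈ -38.400)
q(N) = N²
Y(s, Q) = 192/5 (Y(s, Q) = -1*(-192/5) = 192/5)
-30786 - Y(-48, q(12)) = -30786 - 1*192/5 = -30786 - 192/5 = -154122/5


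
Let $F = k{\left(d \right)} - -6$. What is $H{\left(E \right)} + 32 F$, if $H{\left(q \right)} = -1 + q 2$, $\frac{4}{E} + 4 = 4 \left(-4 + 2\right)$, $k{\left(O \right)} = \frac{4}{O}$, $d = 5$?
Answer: $\frac{3239}{15} \approx 215.93$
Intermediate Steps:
$F = \frac{34}{5}$ ($F = \frac{4}{5} - -6 = 4 \cdot \frac{1}{5} + 6 = \frac{4}{5} + 6 = \frac{34}{5} \approx 6.8$)
$E = - \frac{1}{3}$ ($E = \frac{4}{-4 + 4 \left(-4 + 2\right)} = \frac{4}{-4 + 4 \left(-2\right)} = \frac{4}{-4 - 8} = \frac{4}{-12} = 4 \left(- \frac{1}{12}\right) = - \frac{1}{3} \approx -0.33333$)
$H{\left(q \right)} = -1 + 2 q$
$H{\left(E \right)} + 32 F = \left(-1 + 2 \left(- \frac{1}{3}\right)\right) + 32 \cdot \frac{34}{5} = \left(-1 - \frac{2}{3}\right) + \frac{1088}{5} = - \frac{5}{3} + \frac{1088}{5} = \frac{3239}{15}$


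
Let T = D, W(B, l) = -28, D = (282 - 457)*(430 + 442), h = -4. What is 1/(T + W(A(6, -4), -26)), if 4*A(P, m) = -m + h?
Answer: -1/152628 ≈ -6.5519e-6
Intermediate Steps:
A(P, m) = -1 - m/4 (A(P, m) = (-m - 4)/4 = (-4 - m)/4 = -1 - m/4)
D = -152600 (D = -175*872 = -152600)
T = -152600
1/(T + W(A(6, -4), -26)) = 1/(-152600 - 28) = 1/(-152628) = -1/152628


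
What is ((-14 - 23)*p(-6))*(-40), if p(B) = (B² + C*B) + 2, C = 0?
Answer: 56240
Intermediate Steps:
p(B) = 2 + B² (p(B) = (B² + 0*B) + 2 = (B² + 0) + 2 = B² + 2 = 2 + B²)
((-14 - 23)*p(-6))*(-40) = ((-14 - 23)*(2 + (-6)²))*(-40) = -37*(2 + 36)*(-40) = -37*38*(-40) = -1406*(-40) = 56240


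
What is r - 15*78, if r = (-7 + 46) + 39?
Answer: -1092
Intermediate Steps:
r = 78 (r = 39 + 39 = 78)
r - 15*78 = 78 - 15*78 = 78 - 1170 = -1092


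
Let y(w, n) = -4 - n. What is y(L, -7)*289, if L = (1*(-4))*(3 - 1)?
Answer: 867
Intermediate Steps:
L = -8 (L = -4*2 = -8)
y(L, -7)*289 = (-4 - 1*(-7))*289 = (-4 + 7)*289 = 3*289 = 867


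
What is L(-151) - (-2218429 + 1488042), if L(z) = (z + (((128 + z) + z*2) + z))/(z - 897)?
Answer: 765446203/1048 ≈ 7.3039e+5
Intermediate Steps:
L(z) = (128 + 5*z)/(-897 + z) (L(z) = (z + (((128 + z) + 2*z) + z))/(-897 + z) = (z + ((128 + 3*z) + z))/(-897 + z) = (z + (128 + 4*z))/(-897 + z) = (128 + 5*z)/(-897 + z))
L(-151) - (-2218429 + 1488042) = (128 + 5*(-151))/(-897 - 151) - (-2218429 + 1488042) = (128 - 755)/(-1048) - 1*(-730387) = -1/1048*(-627) + 730387 = 627/1048 + 730387 = 765446203/1048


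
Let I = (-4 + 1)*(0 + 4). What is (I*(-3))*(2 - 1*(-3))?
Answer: 180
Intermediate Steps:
I = -12 (I = -3*4 = -12)
(I*(-3))*(2 - 1*(-3)) = (-12*(-3))*(2 - 1*(-3)) = 36*(2 + 3) = 36*5 = 180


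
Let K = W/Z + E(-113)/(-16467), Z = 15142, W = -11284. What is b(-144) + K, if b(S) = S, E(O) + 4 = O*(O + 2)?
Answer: -18140558191/124671657 ≈ -145.51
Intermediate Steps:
E(O) = -4 + O*(2 + O) (E(O) = -4 + O*(O + 2) = -4 + O*(2 + O))
K = -187839583/124671657 (K = -11284/15142 + (-4 + (-113)² + 2*(-113))/(-16467) = -11284*1/15142 + (-4 + 12769 - 226)*(-1/16467) = -5642/7571 + 12539*(-1/16467) = -5642/7571 - 12539/16467 = -187839583/124671657 ≈ -1.5067)
b(-144) + K = -144 - 187839583/124671657 = -18140558191/124671657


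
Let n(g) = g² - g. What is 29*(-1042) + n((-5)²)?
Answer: -29618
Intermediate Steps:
29*(-1042) + n((-5)²) = 29*(-1042) + (-5)²*(-1 + (-5)²) = -30218 + 25*(-1 + 25) = -30218 + 25*24 = -30218 + 600 = -29618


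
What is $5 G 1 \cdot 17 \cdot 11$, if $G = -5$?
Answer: $-4675$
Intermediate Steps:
$5 G 1 \cdot 17 \cdot 11 = 5 \left(-5\right) 1 \cdot 17 \cdot 11 = \left(-25\right) 1 \cdot 17 \cdot 11 = \left(-25\right) 17 \cdot 11 = \left(-425\right) 11 = -4675$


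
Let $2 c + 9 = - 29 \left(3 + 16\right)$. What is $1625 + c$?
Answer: $1345$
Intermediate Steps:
$c = -280$ ($c = - \frac{9}{2} + \frac{\left(-29\right) \left(3 + 16\right)}{2} = - \frac{9}{2} + \frac{\left(-29\right) 19}{2} = - \frac{9}{2} + \frac{1}{2} \left(-551\right) = - \frac{9}{2} - \frac{551}{2} = -280$)
$1625 + c = 1625 - 280 = 1345$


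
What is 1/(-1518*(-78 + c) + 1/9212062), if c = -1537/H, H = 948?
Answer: 363876449/43979979977781 ≈ 8.2737e-6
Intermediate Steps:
c = -1537/948 ≈ -1.6213
1/(-1518*(-78 + c) + 1/9212062) = 1/(-1518*(-78 - 1537/948) + 1/9212062) = 1/(-1518*(-75481/948) + 1/9212062) = 1/(19096693/158 + 1/9212062) = 1/(43979979977781/363876449) = 363876449/43979979977781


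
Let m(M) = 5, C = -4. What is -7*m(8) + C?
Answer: -39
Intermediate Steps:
-7*m(8) + C = -7*5 - 4 = -35 - 4 = -39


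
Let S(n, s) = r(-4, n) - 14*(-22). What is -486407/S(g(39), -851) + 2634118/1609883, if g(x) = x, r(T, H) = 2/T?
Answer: -1564496738192/990078045 ≈ -1580.2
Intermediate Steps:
S(n, s) = 615/2 (S(n, s) = 2/(-4) - 14*(-22) = 2*(-¼) + 308 = -½ + 308 = 615/2)
-486407/S(g(39), -851) + 2634118/1609883 = -486407/615/2 + 2634118/1609883 = -486407*2/615 + 2634118*(1/1609883) = -972814/615 + 2634118/1609883 = -1564496738192/990078045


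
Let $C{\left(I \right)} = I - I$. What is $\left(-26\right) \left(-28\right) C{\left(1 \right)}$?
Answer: $0$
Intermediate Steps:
$C{\left(I \right)} = 0$
$\left(-26\right) \left(-28\right) C{\left(1 \right)} = \left(-26\right) \left(-28\right) 0 = 728 \cdot 0 = 0$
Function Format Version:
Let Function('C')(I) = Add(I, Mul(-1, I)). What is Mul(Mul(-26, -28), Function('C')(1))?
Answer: 0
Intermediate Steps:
Function('C')(I) = 0
Mul(Mul(-26, -28), Function('C')(1)) = Mul(Mul(-26, -28), 0) = Mul(728, 0) = 0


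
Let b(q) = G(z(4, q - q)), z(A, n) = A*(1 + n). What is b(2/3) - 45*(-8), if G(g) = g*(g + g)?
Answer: 392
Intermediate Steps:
G(g) = 2*g² (G(g) = g*(2*g) = 2*g²)
b(q) = 32 (b(q) = 2*(4*(1 + (q - q)))² = 2*(4*(1 + 0))² = 2*(4*1)² = 2*4² = 2*16 = 32)
b(2/3) - 45*(-8) = 32 - 45*(-8) = 32 + 360 = 392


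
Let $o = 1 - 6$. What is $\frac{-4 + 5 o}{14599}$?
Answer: $- \frac{29}{14599} \approx -0.0019864$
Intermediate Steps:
$o = -5$ ($o = 1 - 6 = -5$)
$\frac{-4 + 5 o}{14599} = \frac{-4 + 5 \left(-5\right)}{14599} = \frac{-4 - 25}{14599} = \frac{1}{14599} \left(-29\right) = - \frac{29}{14599}$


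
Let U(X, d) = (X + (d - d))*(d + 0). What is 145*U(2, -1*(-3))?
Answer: 870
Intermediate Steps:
U(X, d) = X*d (U(X, d) = (X + 0)*d = X*d)
145*U(2, -1*(-3)) = 145*(2*(-1*(-3))) = 145*(2*3) = 145*6 = 870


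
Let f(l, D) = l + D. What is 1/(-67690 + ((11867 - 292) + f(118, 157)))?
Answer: -1/55840 ≈ -1.7908e-5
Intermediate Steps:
f(l, D) = D + l
1/(-67690 + ((11867 - 292) + f(118, 157))) = 1/(-67690 + ((11867 - 292) + (157 + 118))) = 1/(-67690 + (11575 + 275)) = 1/(-67690 + 11850) = 1/(-55840) = -1/55840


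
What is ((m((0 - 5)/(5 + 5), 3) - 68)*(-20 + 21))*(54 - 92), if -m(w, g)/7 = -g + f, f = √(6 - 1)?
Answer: 1786 + 266*√5 ≈ 2380.8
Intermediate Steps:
f = √5 ≈ 2.2361
m(w, g) = -7*√5 + 7*g (m(w, g) = -7*(-g + √5) = -7*(√5 - g) = -7*√5 + 7*g)
((m((0 - 5)/(5 + 5), 3) - 68)*(-20 + 21))*(54 - 92) = (((-7*√5 + 7*3) - 68)*(-20 + 21))*(54 - 92) = (((-7*√5 + 21) - 68)*1)*(-38) = (((21 - 7*√5) - 68)*1)*(-38) = ((-47 - 7*√5)*1)*(-38) = (-47 - 7*√5)*(-38) = 1786 + 266*√5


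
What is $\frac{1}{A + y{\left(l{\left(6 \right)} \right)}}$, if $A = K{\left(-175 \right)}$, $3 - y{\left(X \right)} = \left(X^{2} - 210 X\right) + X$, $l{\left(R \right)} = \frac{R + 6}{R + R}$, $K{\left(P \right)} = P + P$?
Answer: $- \frac{1}{139} \approx -0.0071942$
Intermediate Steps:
$K{\left(P \right)} = 2 P$
$l{\left(R \right)} = \frac{6 + R}{2 R}$
$y{\left(X \right)} = 3 - X^{2} + 209 X$ ($y{\left(X \right)} = 3 - \left(\left(X^{2} - 210 X\right) + X\right) = 3 - \left(X^{2} - 209 X\right) = 3 - X^{2} + 209 X$)
$A = -350$ ($A = 2 \left(-175\right) = -350$)
$\frac{1}{A + y{\left(l{\left(6 \right)} \right)}} = \frac{1}{-350 + \left(3 - \left(\frac{6 + 6}{2 \cdot 6}\right)^{2} + 209 \frac{6 + 6}{2 \cdot 6}\right)} = \frac{1}{-350 + \left(3 - \left(\frac{1}{2} \cdot \frac{1}{6} \cdot 12\right)^{2} + 209 \cdot \frac{1}{2} \cdot \frac{1}{6} \cdot 12\right)} = \frac{1}{-350 + \left(3 - 1^{2} + 209 \cdot 1\right)} = \frac{1}{-350 + \left(3 - 1 + 209\right)} = \frac{1}{-350 + 211} = \frac{1}{-139} = - \frac{1}{139}$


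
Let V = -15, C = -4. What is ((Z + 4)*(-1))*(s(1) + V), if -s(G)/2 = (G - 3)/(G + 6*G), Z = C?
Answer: 0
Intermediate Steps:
Z = -4
s(G) = -2*(-3 + G)/(7*G) (s(G) = -2*(G - 3)/(G + 6*G) = -2*(-3 + G)/(7*G))
((Z + 4)*(-1))*(s(1) + V) = ((-4 + 4)*(-1))*((2/7)*(3 - 1*1)/1 - 15) = (0*(-1))*((2/7)*1*(3 - 1) - 15) = 0*((2/7)*1*2 - 15) = 0*(4/7 - 15) = 0*(-101/7) = 0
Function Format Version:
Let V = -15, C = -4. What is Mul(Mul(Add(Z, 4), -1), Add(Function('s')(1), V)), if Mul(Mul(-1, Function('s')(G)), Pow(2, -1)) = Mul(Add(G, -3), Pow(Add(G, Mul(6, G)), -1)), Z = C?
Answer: 0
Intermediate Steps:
Z = -4
Function('s')(G) = Mul(Rational(-2, 7), Pow(G, -1), Add(-3, G)) (Function('s')(G) = Mul(-2, Mul(Add(G, -3), Pow(Add(G, Mul(6, G)), -1))) = Mul(-2, Mul(Add(-3, G), Pow(Mul(7, G), -1))) = Mul(-2, Mul(Add(-3, G), Mul(Rational(1, 7), Pow(G, -1)))) = Mul(-2, Mul(Rational(1, 7), Pow(G, -1), Add(-3, G))) = Mul(Rational(-2, 7), Pow(G, -1), Add(-3, G)))
Mul(Mul(Add(Z, 4), -1), Add(Function('s')(1), V)) = Mul(Mul(Add(-4, 4), -1), Add(Mul(Rational(2, 7), Pow(1, -1), Add(3, Mul(-1, 1))), -15)) = Mul(Mul(0, -1), Add(Mul(Rational(2, 7), 1, Add(3, -1)), -15)) = Mul(0, Add(Mul(Rational(2, 7), 1, 2), -15)) = Mul(0, Add(Rational(4, 7), -15)) = Mul(0, Rational(-101, 7)) = 0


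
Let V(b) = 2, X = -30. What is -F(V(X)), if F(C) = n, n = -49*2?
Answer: 98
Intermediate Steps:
n = -98
F(C) = -98
-F(V(X)) = -1*(-98) = 98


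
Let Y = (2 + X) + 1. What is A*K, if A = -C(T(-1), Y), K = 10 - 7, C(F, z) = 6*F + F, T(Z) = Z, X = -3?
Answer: 21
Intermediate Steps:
Y = 0 (Y = (2 - 3) + 1 = -1 + 1 = 0)
C(F, z) = 7*F
K = 3
A = 7 (A = -7*(-1) = -1*(-7) = 7)
A*K = 7*3 = 21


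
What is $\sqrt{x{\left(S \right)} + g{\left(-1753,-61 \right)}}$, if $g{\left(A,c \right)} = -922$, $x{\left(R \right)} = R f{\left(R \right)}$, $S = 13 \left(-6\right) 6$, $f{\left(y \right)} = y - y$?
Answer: $i \sqrt{922} \approx 30.364 i$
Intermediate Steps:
$f{\left(y \right)} = 0$
$S = -468$ ($S = \left(-78\right) 6 = -468$)
$x{\left(R \right)} = 0$ ($x{\left(R \right)} = R 0 = 0$)
$\sqrt{x{\left(S \right)} + g{\left(-1753,-61 \right)}} = \sqrt{0 - 922} = \sqrt{-922} = i \sqrt{922}$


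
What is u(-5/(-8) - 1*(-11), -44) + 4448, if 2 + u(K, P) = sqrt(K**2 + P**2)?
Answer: 4446 + sqrt(132553)/8 ≈ 4491.5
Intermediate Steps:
u(K, P) = -2 + sqrt(K**2 + P**2)
u(-5/(-8) - 1*(-11), -44) + 4448 = (-2 + sqrt((-5/(-8) - 1*(-11))**2 + (-44)**2)) + 4448 = (-2 + sqrt((-5*(-1/8) + 11)**2 + 1936)) + 4448 = (-2 + sqrt((5/8 + 11)**2 + 1936)) + 4448 = (-2 + sqrt((93/8)**2 + 1936)) + 4448 = (-2 + sqrt(8649/64 + 1936)) + 4448 = (-2 + sqrt(132553/64)) + 4448 = (-2 + sqrt(132553)/8) + 4448 = 4446 + sqrt(132553)/8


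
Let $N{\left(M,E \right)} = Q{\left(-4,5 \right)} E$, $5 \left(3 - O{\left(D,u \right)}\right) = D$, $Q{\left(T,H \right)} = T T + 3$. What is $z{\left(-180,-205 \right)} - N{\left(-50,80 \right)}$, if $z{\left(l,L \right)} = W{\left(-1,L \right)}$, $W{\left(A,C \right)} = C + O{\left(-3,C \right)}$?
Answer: $- \frac{8607}{5} \approx -1721.4$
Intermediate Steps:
$Q{\left(T,H \right)} = 3 + T^{2}$ ($Q{\left(T,H \right)} = T^{2} + 3 = 3 + T^{2}$)
$O{\left(D,u \right)} = 3 - \frac{D}{5}$
$W{\left(A,C \right)} = \frac{18}{5} + C$ ($W{\left(A,C \right)} = C + \left(3 - - \frac{3}{5}\right) = C + \left(3 + \frac{3}{5}\right) = C + \frac{18}{5} = \frac{18}{5} + C$)
$z{\left(l,L \right)} = \frac{18}{5} + L$
$N{\left(M,E \right)} = 19 E$ ($N{\left(M,E \right)} = \left(3 + \left(-4\right)^{2}\right) E = \left(3 + 16\right) E = 19 E$)
$z{\left(-180,-205 \right)} - N{\left(-50,80 \right)} = \left(\frac{18}{5} - 205\right) - 19 \cdot 80 = - \frac{1007}{5} - 1520 = - \frac{8607}{5}$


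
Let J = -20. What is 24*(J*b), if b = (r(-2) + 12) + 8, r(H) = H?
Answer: -8640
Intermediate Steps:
b = 18 (b = (-2 + 12) + 8 = 10 + 8 = 18)
24*(J*b) = 24*(-20*18) = 24*(-360) = -8640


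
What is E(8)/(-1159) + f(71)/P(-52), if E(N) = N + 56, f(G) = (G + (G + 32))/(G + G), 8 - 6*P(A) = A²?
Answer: -6427811/110925572 ≈ -0.057947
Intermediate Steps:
P(A) = 4/3 - A²/6
f(G) = (32 + 2*G)/(2*G) (f(G) = (G + (32 + G))/((2*G)) = (32 + 2*G)*(1/(2*G)) = (32 + 2*G)/(2*G))
E(N) = 56 + N
E(8)/(-1159) + f(71)/P(-52) = (56 + 8)/(-1159) + ((16 + 71)/71)/(4/3 - ⅙*(-52)²) = 64*(-1/1159) + ((1/71)*87)/(4/3 - ⅙*2704) = -64/1159 + 87/(71*(4/3 - 1352/3)) = -64/1159 + 87/(71*(-1348/3)) = -64/1159 + (87/71)*(-3/1348) = -64/1159 - 261/95708 = -6427811/110925572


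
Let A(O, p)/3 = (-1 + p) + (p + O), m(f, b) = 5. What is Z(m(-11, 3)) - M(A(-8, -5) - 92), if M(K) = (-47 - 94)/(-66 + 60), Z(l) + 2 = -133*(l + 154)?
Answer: -42345/2 ≈ -21173.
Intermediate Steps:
A(O, p) = -3 + 3*O + 6*p (A(O, p) = 3*((-1 + p) + (p + O)) = 3*((-1 + p) + (O + p)) = 3*(-1 + O + 2*p) = -3 + 3*O + 6*p)
Z(l) = -20484 - 133*l (Z(l) = -2 - 133*(l + 154) = -2 - 133*(154 + l) = -2 + (-20482 - 133*l) = -20484 - 133*l)
M(K) = 47/2 (M(K) = -141/(-6) = -141*(-⅙) = 47/2)
Z(m(-11, 3)) - M(A(-8, -5) - 92) = (-20484 - 133*5) - 1*47/2 = (-20484 - 665) - 47/2 = -21149 - 47/2 = -42345/2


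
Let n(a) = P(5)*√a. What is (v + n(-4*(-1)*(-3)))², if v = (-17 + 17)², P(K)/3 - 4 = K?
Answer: -8748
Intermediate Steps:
P(K) = 12 + 3*K
v = 0 (v = 0² = 0)
n(a) = 27*√a (n(a) = (12 + 3*5)*√a = (12 + 15)*√a = 27*√a)
(v + n(-4*(-1)*(-3)))² = (0 + 27*√(-4*(-1)*(-3)))² = (0 + 27*√(4*(-3)))² = (0 + 27*√(-12))² = (0 + 27*(2*I*√3))² = (0 + 54*I*√3)² = (54*I*√3)² = -8748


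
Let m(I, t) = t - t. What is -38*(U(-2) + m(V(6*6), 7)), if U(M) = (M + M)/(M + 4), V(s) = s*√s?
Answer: 76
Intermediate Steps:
V(s) = s^(3/2)
U(M) = 2*M/(4 + M) (U(M) = (2*M)/(4 + M) = 2*M/(4 + M))
m(I, t) = 0
-38*(U(-2) + m(V(6*6), 7)) = -38*(2*(-2)/(4 - 2) + 0) = -38*(2*(-2)/2 + 0) = -38*(2*(-2)*(½) + 0) = -38*(-2 + 0) = -38*(-2) = 76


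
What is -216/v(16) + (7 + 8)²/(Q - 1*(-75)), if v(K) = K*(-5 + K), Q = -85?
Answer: -261/11 ≈ -23.727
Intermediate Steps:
-216/v(16) + (7 + 8)²/(Q - 1*(-75)) = -216*1/(16*(-5 + 16)) + (7 + 8)²/(-85 - 1*(-75)) = -216/(16*11) + 15²/(-85 + 75) = -216/176 + 225/(-10) = -216*1/176 + 225*(-⅒) = -27/22 - 45/2 = -261/11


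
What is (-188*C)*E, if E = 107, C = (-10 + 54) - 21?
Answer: -462668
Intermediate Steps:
C = 23 (C = 44 - 21 = 23)
(-188*C)*E = -188*23*107 = -4324*107 = -462668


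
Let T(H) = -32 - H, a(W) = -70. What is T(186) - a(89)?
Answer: -148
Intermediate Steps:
T(186) - a(89) = (-32 - 1*186) - 1*(-70) = (-32 - 186) + 70 = -218 + 70 = -148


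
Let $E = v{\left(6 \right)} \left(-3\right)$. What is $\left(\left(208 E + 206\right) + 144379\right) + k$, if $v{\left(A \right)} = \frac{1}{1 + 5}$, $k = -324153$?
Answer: $-179672$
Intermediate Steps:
$v{\left(A \right)} = \frac{1}{6}$
$E = - \frac{1}{2}$ ($E = \frac{1}{6} \left(-3\right) = - \frac{1}{2} \approx -0.5$)
$\left(\left(208 E + 206\right) + 144379\right) + k = \left(\left(208 \left(- \frac{1}{2}\right) + 206\right) + 144379\right) - 324153 = \left(\left(-104 + 206\right) + 144379\right) - 324153 = \left(102 + 144379\right) - 324153 = 144481 - 324153 = -179672$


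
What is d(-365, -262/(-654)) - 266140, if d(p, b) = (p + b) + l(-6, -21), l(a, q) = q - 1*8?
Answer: -87156487/327 ≈ -2.6653e+5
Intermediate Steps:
l(a, q) = -8 + q (l(a, q) = q - 8 = -8 + q)
d(p, b) = -29 + b + p (d(p, b) = (p + b) + (-8 - 21) = (b + p) - 29 = -29 + b + p)
d(-365, -262/(-654)) - 266140 = (-29 - 262/(-654) - 365) - 266140 = (-29 - 262*(-1/654) - 365) - 266140 = (-29 + 131/327 - 365) - 266140 = -128707/327 - 266140 = -87156487/327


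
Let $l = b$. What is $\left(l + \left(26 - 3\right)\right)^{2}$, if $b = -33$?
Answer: $100$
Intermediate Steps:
$l = -33$
$\left(l + \left(26 - 3\right)\right)^{2} = \left(-33 + \left(26 - 3\right)\right)^{2} = \left(-33 + 23\right)^{2} = \left(-10\right)^{2} = 100$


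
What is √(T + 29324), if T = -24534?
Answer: √4790 ≈ 69.210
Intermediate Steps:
√(T + 29324) = √(-24534 + 29324) = √4790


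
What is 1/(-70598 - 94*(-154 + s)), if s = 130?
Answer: -1/68342 ≈ -1.4632e-5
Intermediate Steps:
1/(-70598 - 94*(-154 + s)) = 1/(-70598 - 94*(-154 + 130)) = 1/(-70598 - 94*(-24)) = 1/(-70598 + 2256) = 1/(-68342) = -1/68342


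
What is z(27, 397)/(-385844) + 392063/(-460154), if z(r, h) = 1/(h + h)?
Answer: -60056237230361/70486421010472 ≈ -0.85203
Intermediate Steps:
z(r, h) = 1/(2*h)
z(27, 397)/(-385844) + 392063/(-460154) = ((1/2)/397)/(-385844) + 392063/(-460154) = ((1/2)*(1/397))*(-1/385844) + 392063*(-1/460154) = (1/794)*(-1/385844) - 392063/460154 = -1/306360136 - 392063/460154 = -60056237230361/70486421010472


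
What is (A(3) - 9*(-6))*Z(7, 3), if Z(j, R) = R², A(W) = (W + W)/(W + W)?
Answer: 495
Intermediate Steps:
A(W) = 1 (A(W) = (2*W)/((2*W)) = (2*W)*(1/(2*W)) = 1)
(A(3) - 9*(-6))*Z(7, 3) = (1 - 9*(-6))*3² = (1 + 54)*9 = 55*9 = 495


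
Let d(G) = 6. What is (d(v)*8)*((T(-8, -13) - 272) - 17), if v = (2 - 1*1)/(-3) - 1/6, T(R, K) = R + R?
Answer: -14640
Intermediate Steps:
T(R, K) = 2*R
v = -1/2 (v = (2 - 1)*(-1/3) - 1*1/6 = 1*(-1/3) - 1/6 = -1/3 - 1/6 = -1/2 ≈ -0.50000)
(d(v)*8)*((T(-8, -13) - 272) - 17) = (6*8)*((2*(-8) - 272) - 17) = 48*((-16 - 272) - 17) = 48*(-288 - 17) = 48*(-305) = -14640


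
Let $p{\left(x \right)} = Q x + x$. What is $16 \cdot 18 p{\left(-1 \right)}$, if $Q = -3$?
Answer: $576$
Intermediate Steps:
$p{\left(x \right)} = - 2 x$ ($p{\left(x \right)} = - 3 x + x = - 2 x$)
$16 \cdot 18 p{\left(-1 \right)} = 16 \cdot 18 \left(\left(-2\right) \left(-1\right)\right) = 288 \cdot 2 = 576$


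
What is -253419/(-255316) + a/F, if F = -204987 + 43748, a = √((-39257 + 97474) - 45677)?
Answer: 253419/255316 - 2*√3135/161239 ≈ 0.99188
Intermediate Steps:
a = 2*√3135 (a = √(58217 - 45677) = √12540 = 2*√3135 ≈ 111.98)
F = -161239
-253419/(-255316) + a/F = -253419/(-255316) + (2*√3135)/(-161239) = -253419*(-1/255316) + (2*√3135)*(-1/161239) = 253419/255316 - 2*√3135/161239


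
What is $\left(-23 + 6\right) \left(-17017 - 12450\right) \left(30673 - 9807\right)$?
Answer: $10452593174$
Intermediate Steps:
$\left(-23 + 6\right) \left(-17017 - 12450\right) \left(30673 - 9807\right) = - 17 \left(\left(-29467\right) 20866\right) = \left(-17\right) \left(-614858422\right) = 10452593174$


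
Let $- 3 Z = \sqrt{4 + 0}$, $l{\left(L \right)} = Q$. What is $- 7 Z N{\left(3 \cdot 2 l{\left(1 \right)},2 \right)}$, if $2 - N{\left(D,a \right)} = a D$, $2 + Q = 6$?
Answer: $- \frac{644}{3} \approx -214.67$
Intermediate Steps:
$Q = 4$ ($Q = -2 + 6 = 4$)
$l{\left(L \right)} = 4$
$N{\left(D,a \right)} = 2 - D a$ ($N{\left(D,a \right)} = 2 - a D = 2 - D a$)
$Z = - \frac{2}{3}$ ($Z = - \frac{\sqrt{4 + 0}}{3} = - \frac{\sqrt{4}}{3} = \left(- \frac{1}{3}\right) 2 = - \frac{2}{3} \approx -0.66667$)
$- 7 Z N{\left(3 \cdot 2 l{\left(1 \right)},2 \right)} = \left(-7\right) \left(- \frac{2}{3}\right) \left(2 - 3 \cdot 2 \cdot 4 \cdot 2\right) = \frac{14 \left(2 - 6 \cdot 4 \cdot 2\right)}{3} = \frac{14 \left(2 - 24 \cdot 2\right)}{3} = \frac{14 \left(2 - 48\right)}{3} = \frac{14}{3} \left(-46\right) = - \frac{644}{3}$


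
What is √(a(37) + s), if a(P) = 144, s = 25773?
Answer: √25917 ≈ 160.99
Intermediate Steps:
√(a(37) + s) = √(144 + 25773) = √25917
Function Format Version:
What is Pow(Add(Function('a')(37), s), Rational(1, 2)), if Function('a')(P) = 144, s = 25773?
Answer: Pow(25917, Rational(1, 2)) ≈ 160.99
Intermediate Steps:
Pow(Add(Function('a')(37), s), Rational(1, 2)) = Pow(Add(144, 25773), Rational(1, 2)) = Pow(25917, Rational(1, 2))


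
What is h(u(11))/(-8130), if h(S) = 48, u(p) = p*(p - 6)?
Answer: -8/1355 ≈ -0.0059041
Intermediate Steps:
u(p) = p*(-6 + p)
h(u(11))/(-8130) = 48/(-8130) = 48*(-1/8130) = -8/1355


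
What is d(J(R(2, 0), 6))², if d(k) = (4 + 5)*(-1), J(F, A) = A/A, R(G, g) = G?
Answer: 81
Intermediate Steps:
J(F, A) = 1
d(k) = -9 (d(k) = 9*(-1) = -9)
d(J(R(2, 0), 6))² = (-9)² = 81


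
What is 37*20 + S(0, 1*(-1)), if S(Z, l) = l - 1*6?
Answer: 733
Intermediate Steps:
S(Z, l) = -6 + l (S(Z, l) = l - 6 = -6 + l)
37*20 + S(0, 1*(-1)) = 37*20 + (-6 + 1*(-1)) = 740 + (-6 - 1) = 740 - 7 = 733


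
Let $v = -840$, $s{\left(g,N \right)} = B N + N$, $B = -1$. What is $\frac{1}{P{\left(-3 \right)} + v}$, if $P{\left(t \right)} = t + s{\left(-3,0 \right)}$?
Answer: $- \frac{1}{843} \approx -0.0011862$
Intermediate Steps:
$s{\left(g,N \right)} = 0$ ($s{\left(g,N \right)} = - N + N = 0$)
$P{\left(t \right)} = t$ ($P{\left(t \right)} = t + 0 = t$)
$\frac{1}{P{\left(-3 \right)} + v} = \frac{1}{-3 - 840} = \frac{1}{-843} = - \frac{1}{843}$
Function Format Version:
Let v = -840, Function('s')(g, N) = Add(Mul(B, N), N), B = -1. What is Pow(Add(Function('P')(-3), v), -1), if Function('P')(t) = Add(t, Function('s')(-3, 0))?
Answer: Rational(-1, 843) ≈ -0.0011862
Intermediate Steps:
Function('s')(g, N) = 0 (Function('s')(g, N) = Add(Mul(-1, N), N) = 0)
Function('P')(t) = t (Function('P')(t) = Add(t, 0) = t)
Pow(Add(Function('P')(-3), v), -1) = Pow(Add(-3, -840), -1) = Pow(-843, -1) = Rational(-1, 843)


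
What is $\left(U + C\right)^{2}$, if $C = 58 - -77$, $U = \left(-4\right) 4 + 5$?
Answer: $15376$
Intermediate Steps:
$U = -11$ ($U = -16 + 5 = -11$)
$C = 135$ ($C = 58 + 77 = 135$)
$\left(U + C\right)^{2} = \left(-11 + 135\right)^{2} = 124^{2} = 15376$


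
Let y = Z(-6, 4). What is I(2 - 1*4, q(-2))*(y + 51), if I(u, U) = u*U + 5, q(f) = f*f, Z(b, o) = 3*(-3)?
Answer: -126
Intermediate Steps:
Z(b, o) = -9
y = -9
q(f) = f²
I(u, U) = 5 + U*u (I(u, U) = U*u + 5 = 5 + U*u)
I(2 - 1*4, q(-2))*(y + 51) = (5 + (-2)²*(2 - 1*4))*(-9 + 51) = (5 + 4*(2 - 4))*42 = (5 + 4*(-2))*42 = (5 - 8)*42 = -3*42 = -126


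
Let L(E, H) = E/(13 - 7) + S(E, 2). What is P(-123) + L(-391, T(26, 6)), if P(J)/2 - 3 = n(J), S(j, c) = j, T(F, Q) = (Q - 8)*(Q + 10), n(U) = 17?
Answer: -2497/6 ≈ -416.17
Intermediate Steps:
T(F, Q) = (-8 + Q)*(10 + Q)
P(J) = 40 (P(J) = 6 + 2*17 = 6 + 34 = 40)
L(E, H) = 7*E/6 (L(E, H) = E/(13 - 7) + E = E/6 + E = 7*E/6)
P(-123) + L(-391, T(26, 6)) = 40 + (7/6)*(-391) = 40 - 2737/6 = -2497/6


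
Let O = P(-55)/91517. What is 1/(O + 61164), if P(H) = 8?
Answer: 91517/5597545796 ≈ 1.6349e-5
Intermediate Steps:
O = 8/91517 ≈ 8.7415e-5
1/(O + 61164) = 1/(8/91517 + 61164) = 1/(5597545796/91517) = 91517/5597545796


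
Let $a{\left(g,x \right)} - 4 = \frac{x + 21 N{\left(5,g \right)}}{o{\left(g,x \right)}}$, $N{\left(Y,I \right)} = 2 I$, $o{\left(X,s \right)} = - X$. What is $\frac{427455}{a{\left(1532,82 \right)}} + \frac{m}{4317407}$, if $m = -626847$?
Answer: $- \frac{1413669134198913}{125848096643} \approx -11233.0$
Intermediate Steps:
$a{\left(g,x \right)} = 4 - \frac{x + 42 g}{g}$ ($a{\left(g,x \right)} = 4 + \frac{x + 21 \cdot 2 g}{\left(-1\right) g} = 4 + \left(x + 42 g\right) \left(- \frac{1}{g}\right) = 4 - \frac{x + 42 g}{g}$)
$\frac{427455}{a{\left(1532,82 \right)}} + \frac{m}{4317407} = \frac{427455}{-38 - \frac{82}{1532}} - \frac{626847}{4317407} = \frac{427455}{-38 - 82 \cdot \frac{1}{1532}} - \frac{626847}{4317407} = \frac{427455}{-38 - \frac{41}{766}} - \frac{626847}{4317407} = \frac{427455}{- \frac{29149}{766}} - \frac{626847}{4317407} = 427455 \left(- \frac{766}{29149}\right) - \frac{626847}{4317407} = - \frac{327430530}{29149} - \frac{626847}{4317407} = - \frac{1413669134198913}{125848096643}$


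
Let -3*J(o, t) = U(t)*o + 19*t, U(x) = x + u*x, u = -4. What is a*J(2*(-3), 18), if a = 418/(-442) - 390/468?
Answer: 87283/221 ≈ 394.95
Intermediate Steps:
U(x) = -3*x (U(x) = x - 4*x = -3*x)
J(o, t) = -19*t/3 + o*t (J(o, t) = -((-3*t)*o + 19*t)/3 = -(-3*o*t + 19*t)/3 = -(19*t - 3*o*t)/3 = -19*t/3 + o*t)
a = -2359/1326 (a = 418*(-1/442) - 390*1/468 = -209/221 - ⅚ = -2359/1326 ≈ -1.7790)
a*J(2*(-3), 18) = -2359*18*(-19 + 3*(2*(-3)))/3978 = -2359*18*(-19 + 3*(-6))/3978 = -2359*18*(-19 - 18)/3978 = -2359*18*(-37)/3978 = -2359/1326*(-222) = 87283/221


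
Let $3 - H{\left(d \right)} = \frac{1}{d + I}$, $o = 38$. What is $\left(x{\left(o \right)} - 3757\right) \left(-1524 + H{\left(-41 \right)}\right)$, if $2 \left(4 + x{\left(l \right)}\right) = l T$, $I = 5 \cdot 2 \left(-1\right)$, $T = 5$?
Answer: $\frac{94790540}{17} \approx 5.5759 \cdot 10^{6}$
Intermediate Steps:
$I = -10$ ($I = 10 \left(-1\right) = -10$)
$H{\left(d \right)} = 3 - \frac{1}{-10 + d}$ ($H{\left(d \right)} = 3 - \frac{1}{d - 10} = 3 - \frac{1}{-10 + d}$)
$x{\left(l \right)} = -4 + \frac{5 l}{2}$ ($x{\left(l \right)} = -4 + \frac{l 5}{2} = -4 + \frac{5 l}{2}$)
$\left(x{\left(o \right)} - 3757\right) \left(-1524 + H{\left(-41 \right)}\right) = \left(\left(-4 + \frac{5}{2} \cdot 38\right) - 3757\right) \left(-1524 + \frac{-31 + 3 \left(-41\right)}{-10 - 41}\right) = \left(\left(-4 + 95\right) - 3757\right) \left(-1524 + \frac{-31 - 123}{-51}\right) = \left(91 - 3757\right) \left(-1524 - - \frac{154}{51}\right) = - 3666 \left(-1524 + \frac{154}{51}\right) = \left(-3666\right) \left(- \frac{77570}{51}\right) = \frac{94790540}{17}$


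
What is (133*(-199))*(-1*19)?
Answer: 502873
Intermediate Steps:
(133*(-199))*(-1*19) = -26467*(-19) = 502873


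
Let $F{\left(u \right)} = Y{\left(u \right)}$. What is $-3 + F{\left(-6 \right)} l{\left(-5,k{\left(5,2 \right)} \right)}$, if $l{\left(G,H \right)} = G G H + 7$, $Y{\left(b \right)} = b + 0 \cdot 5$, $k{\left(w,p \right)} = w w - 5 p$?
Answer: $-2295$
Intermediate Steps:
$k{\left(w,p \right)} = w^{2} - 5 p$
$Y{\left(b \right)} = b$ ($Y{\left(b \right)} = b + 0 = b$)
$l{\left(G,H \right)} = 7 + H G^{2}$ ($l{\left(G,H \right)} = G^{2} H + 7 = H G^{2} + 7 = 7 + H G^{2}$)
$F{\left(u \right)} = u$
$-3 + F{\left(-6 \right)} l{\left(-5,k{\left(5,2 \right)} \right)} = -3 - 6 \left(7 + \left(5^{2} - 10\right) \left(-5\right)^{2}\right) = -3 - 6 \left(7 + \left(25 - 10\right) 25\right) = -3 - 6 \left(7 + 15 \cdot 25\right) = -3 - 6 \left(7 + 375\right) = -3 - 2292 = -2295$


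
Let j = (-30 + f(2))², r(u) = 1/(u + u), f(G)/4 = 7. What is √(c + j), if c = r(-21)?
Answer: √7014/42 ≈ 1.9940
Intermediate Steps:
f(G) = 28 (f(G) = 4*7 = 28)
r(u) = 1/(2*u)
j = 4 (j = (-30 + 28)² = (-2)² = 4)
c = -1/42 (c = (½)/(-21) = (½)*(-1/21) = -1/42 ≈ -0.023810)
√(c + j) = √(-1/42 + 4) = √(167/42) = √7014/42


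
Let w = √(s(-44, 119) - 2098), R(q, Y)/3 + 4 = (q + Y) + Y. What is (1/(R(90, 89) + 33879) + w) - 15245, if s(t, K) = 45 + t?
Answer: -528559394/34671 + 3*I*√233 ≈ -15245.0 + 45.793*I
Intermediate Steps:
R(q, Y) = -12 + 3*q + 6*Y (R(q, Y) = -12 + 3*((q + Y) + Y) = -12 + 3*((Y + q) + Y) = -12 + 3*(q + 2*Y) = -12 + (3*q + 6*Y) = -12 + 3*q + 6*Y)
w = 3*I*√233 (w = √((45 - 44) - 2098) = √(1 - 2098) = √(-2097) = 3*I*√233 ≈ 45.793*I)
(1/(R(90, 89) + 33879) + w) - 15245 = (1/((-12 + 3*90 + 6*89) + 33879) + 3*I*√233) - 15245 = (1/((-12 + 270 + 534) + 33879) + 3*I*√233) - 15245 = (1/(792 + 33879) + 3*I*√233) - 15245 = (1/34671 + 3*I*√233) - 15245 = -528559394/34671 + 3*I*√233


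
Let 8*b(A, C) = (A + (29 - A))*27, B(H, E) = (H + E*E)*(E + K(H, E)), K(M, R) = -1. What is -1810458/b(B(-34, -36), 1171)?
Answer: -536432/29 ≈ -18498.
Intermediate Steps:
B(H, E) = (-1 + E)*(H + E²) (B(H, E) = (H + E*E)*(E - 1) = (H + E²)*(-1 + E) = (-1 + E)*(H + E²))
b(A, C) = 783/8 (b(A, C) = ((A + (29 - A))*27)/8 = (29*27)/8 = (⅛)*783 = 783/8)
-1810458/b(B(-34, -36), 1171) = -1810458/783/8 = -1810458*8/783 = -536432/29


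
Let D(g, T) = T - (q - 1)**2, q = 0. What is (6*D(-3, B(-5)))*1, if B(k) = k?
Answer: -36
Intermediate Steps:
D(g, T) = -1 + T (D(g, T) = T - (0 - 1)**2 = T - 1*(-1)**2 = T - 1*1 = T - 1 = -1 + T)
(6*D(-3, B(-5)))*1 = (6*(-1 - 5))*1 = (6*(-6))*1 = -36*1 = -36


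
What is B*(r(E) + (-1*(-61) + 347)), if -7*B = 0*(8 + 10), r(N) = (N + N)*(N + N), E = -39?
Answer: 0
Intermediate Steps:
r(N) = 4*N² (r(N) = (2*N)*(2*N) = 4*N²)
B = 0 (B = -0*(8 + 10) = -0*18 = -⅐*0 = 0)
B*(r(E) + (-1*(-61) + 347)) = 0*(4*(-39)² + (-1*(-61) + 347)) = 0*(4*1521 + (61 + 347)) = 0*(6084 + 408) = 0*6492 = 0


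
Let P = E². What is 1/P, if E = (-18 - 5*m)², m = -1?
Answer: 1/28561 ≈ 3.5013e-5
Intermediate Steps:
E = 169 (E = (-18 - 5*(-1))² = (-18 + 5)² = (-13)² = 169)
P = 28561 (P = 169² = 28561)
1/P = 1/28561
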